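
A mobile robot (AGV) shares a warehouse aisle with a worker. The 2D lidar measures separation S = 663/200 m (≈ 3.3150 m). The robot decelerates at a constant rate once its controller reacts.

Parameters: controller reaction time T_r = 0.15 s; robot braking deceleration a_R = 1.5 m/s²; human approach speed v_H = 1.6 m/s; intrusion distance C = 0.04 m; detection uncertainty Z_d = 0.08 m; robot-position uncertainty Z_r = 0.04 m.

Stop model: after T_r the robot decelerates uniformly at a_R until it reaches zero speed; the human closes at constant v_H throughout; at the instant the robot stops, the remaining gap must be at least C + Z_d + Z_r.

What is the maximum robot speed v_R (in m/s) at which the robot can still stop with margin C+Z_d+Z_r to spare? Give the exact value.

v_R_max = 33/20 m/s = 1.6500 m/s

collect terms ⇒ (1/3)·v_R² + (73/60)·v_R + (-583/200) = 0
  disc = (73/60)² − 4·(1/3)·(-583/200) = 19321/3600 ; √disc = 139/60
  v_R = (−(73/60) + 139/60) / (2·(1/3)) = 33/20 m/s
check:
T_s = v_R/a_R = (33/20)/(3/2) = 1.1000 s
robot in T_r: 1.6500·0.1500 = 0.2475 m
braking distance = 1.6500²/(2·1.5000) = 0.9075 m
person approaches 1.6000·(0.1500+1.1000) = 2.0000 m
residual clearance needed = 0.0400+0.0800+0.0400 = 0.1600 m
sum ≈ 0.2475+0.9075+2.0000+0.1600 ≈ 3.3150 m = S ✓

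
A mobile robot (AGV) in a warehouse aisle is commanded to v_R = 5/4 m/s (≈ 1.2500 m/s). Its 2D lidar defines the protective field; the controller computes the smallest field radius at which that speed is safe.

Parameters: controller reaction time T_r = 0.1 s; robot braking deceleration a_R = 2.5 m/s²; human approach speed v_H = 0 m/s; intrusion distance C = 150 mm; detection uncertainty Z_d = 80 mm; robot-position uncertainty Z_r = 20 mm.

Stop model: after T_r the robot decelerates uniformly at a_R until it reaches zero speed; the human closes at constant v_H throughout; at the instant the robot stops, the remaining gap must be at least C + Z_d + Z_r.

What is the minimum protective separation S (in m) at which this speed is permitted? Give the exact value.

stop time T_s = (5/4)/(5/2) = 0.5000 s
robot covers v_R·T_r = 1.2500·0.1000 = 0.1250 m before braking
robot under decel: 1.2500²/(2·2.5000) = 0.3125 m
human over T_r+T_s: 0.0000·(0.1000+0.5000) = 0.0000 m
margins: 0.1500+0.0800+0.0200 = 0.2500 m
S_min ≈ 0.1250+0.3125+0.0000+0.2500  ⇒  S_min = 11/16 m

S_min = 11/16 m = 0.6875 m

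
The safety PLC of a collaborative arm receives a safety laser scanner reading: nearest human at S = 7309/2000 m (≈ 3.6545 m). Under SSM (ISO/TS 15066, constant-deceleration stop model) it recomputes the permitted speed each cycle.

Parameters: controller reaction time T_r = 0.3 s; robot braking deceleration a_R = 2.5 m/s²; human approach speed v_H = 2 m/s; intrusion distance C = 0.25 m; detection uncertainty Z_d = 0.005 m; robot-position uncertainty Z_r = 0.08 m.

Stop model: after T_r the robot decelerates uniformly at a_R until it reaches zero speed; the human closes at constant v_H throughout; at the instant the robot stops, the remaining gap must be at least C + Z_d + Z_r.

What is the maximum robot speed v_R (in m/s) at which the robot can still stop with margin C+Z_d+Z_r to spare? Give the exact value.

v_R_max = 37/20 m/s = 1.8500 m/s

quadratic (1/5)·v² + (11/10)·v + (-5439/2000) = 0
  disc = (11/10)² − 4·(1/5)·(-5439/2000) = 2116/625 ; √disc = 46/25
  v_R = (−(11/10) + 46/25) / (2·(1/5)) = 37/20 m/s
check:
stop time T_s = (37/20)/(5/2) = 0.7400 s
robot covers v_R·T_r = 1.8500·0.3000 = 0.5550 m before braking
robot under decel: 1.8500²/(2·2.5000) = 0.6845 m
human closes 2.0000·1.0400 = 2.0800 m
margins: 0.2500+0.0050+0.0800 = 0.3350 m
sum ≈ 0.5550+0.6845+2.0800+0.3350 ≈ 3.6545 m = S ✓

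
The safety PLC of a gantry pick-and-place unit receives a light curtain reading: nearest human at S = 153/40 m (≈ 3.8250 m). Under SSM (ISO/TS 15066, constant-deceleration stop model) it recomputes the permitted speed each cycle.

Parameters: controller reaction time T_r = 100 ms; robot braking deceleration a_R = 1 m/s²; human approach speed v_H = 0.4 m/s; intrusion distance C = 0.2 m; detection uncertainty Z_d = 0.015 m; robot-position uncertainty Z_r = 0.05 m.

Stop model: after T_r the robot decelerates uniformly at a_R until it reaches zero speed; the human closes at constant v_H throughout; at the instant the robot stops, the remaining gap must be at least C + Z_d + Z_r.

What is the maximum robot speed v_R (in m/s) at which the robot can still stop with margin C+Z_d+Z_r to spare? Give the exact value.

v_R_max = 11/5 m/s = 2.2000 m/s

collect terms ⇒ (1/2)·v_R² + (1/2)·v_R + (-88/25) = 0
  disc = (1/2)² − 4·(1/2)·(-88/25) = 729/100 ; √disc = 27/10
  v_R = (−(1/2) + 27/10) / (2·(1/2)) = 11/5 m/s
check:
braking lasts T_s = (11/5)/1 = 2.2000 s
robot in T_r: 2.2000·0.1000 = 0.2200 m
braking distance = 2.2000²/(2·1.0000) = 2.4200 m
human closes 0.4000·2.3000 = 0.9200 m
margins: 0.2000+0.0150+0.0500 = 0.2650 m
sum ≈ 0.2200+2.4200+0.9200+0.2650 ≈ 3.8250 m = S ✓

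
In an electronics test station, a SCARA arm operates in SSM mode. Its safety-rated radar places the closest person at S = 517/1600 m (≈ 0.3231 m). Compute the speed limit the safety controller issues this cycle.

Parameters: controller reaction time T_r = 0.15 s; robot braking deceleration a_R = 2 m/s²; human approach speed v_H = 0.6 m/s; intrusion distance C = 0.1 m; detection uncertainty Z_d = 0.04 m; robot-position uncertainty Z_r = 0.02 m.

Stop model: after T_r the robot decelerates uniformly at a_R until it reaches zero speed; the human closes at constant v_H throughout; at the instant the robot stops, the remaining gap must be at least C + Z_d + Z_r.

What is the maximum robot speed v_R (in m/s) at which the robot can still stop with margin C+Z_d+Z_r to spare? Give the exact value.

v_R_max = 3/20 m/s = 0.1500 m/s

quadratic (1/4)·v² + (9/20)·v + (-117/1600) = 0
  disc = (9/20)² − 4·(1/4)·(-117/1600) = 441/1600 ; √disc = 21/40
  v_R = (−(9/20) + 21/40) / (2·(1/4)) = 3/20 m/s
check:
braking lasts T_s = (3/20)/2 = 0.0750 s
robot in T_r: 0.1500·0.1500 = 0.0225 m
robot covers 0.1500·0.0750 − ½·2.0000·0.0750² = 0.0056 m while stopping
human over T_r+T_s: 0.6000·(0.1500+0.0750) = 0.1350 m
residual clearance needed = 0.1000+0.0400+0.0200 = 0.1600 m
sum ≈ 0.0225+0.0056+0.1350+0.1600 ≈ 0.3231 m = S ✓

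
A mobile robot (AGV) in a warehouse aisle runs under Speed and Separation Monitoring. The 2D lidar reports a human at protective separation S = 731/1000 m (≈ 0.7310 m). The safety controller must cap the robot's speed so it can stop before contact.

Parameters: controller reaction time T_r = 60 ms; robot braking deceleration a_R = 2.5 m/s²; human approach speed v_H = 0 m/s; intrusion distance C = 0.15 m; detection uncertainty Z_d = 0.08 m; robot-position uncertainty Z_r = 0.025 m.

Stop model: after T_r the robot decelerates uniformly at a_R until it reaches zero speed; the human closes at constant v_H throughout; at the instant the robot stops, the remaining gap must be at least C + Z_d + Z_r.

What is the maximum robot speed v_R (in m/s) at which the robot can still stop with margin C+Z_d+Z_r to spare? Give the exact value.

at the boundary: (1/5)·v² + (3/50)·v + (-119/250) = 0
  disc = (3/50)² − 4·(1/5)·(-119/250) = 961/2500 ; √disc = 31/50
  v_R = (−(3/50) + 31/50) / (2·(1/5)) = 7/5 m/s
check:
braking lasts T_s = (7/5)/(5/2) = 0.5600 s
robot covers v_R·T_r = 1.4000·0.0600 = 0.0840 m before braking
robot covers 1.4000·0.5600 − ½·2.5000·0.5600² = 0.3920 m while stopping
human over T_r+T_s: 0.0000·(0.0600+0.5600) = 0.0000 m
C+Z_d+Z_r = 0.1500+0.0800+0.0250 = 0.2550 m
sum ≈ 0.0840+0.3920+0.0000+0.2550 ≈ 0.7310 m = S ✓

v_R_max = 7/5 m/s = 1.4000 m/s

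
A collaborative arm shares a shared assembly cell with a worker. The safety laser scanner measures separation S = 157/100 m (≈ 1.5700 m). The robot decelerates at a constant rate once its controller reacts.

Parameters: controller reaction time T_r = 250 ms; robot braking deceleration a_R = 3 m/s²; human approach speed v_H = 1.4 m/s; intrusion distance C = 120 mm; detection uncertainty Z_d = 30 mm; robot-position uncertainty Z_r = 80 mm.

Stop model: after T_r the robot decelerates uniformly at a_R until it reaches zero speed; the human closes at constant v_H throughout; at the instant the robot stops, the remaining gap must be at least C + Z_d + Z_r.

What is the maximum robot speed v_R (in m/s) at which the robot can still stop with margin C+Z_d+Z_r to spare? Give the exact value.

at the boundary: (1/6)·v² + (43/60)·v + (-99/100) = 0
  disc = (43/60)² − 4·(1/6)·(-99/100) = 169/144 ; √disc = 13/12
  v_R = (−(43/60) + 13/12) / (2·(1/6)) = 11/10 m/s
check:
stop time T_s = (11/10)/3 = 0.3667 s
reaction-phase robot travel = 1.1000·0.2500 = 0.2750 m
braking distance = 1.1000²/(2·3.0000) = 0.2017 m
human closes 1.4000·0.6167 = 0.8633 m
C+Z_d+Z_r = 0.1200+0.0300+0.0800 = 0.2300 m
sum ≈ 0.2750+0.2017+0.8633+0.2300 ≈ 1.5700 m = S ✓

v_R_max = 11/10 m/s = 1.1000 m/s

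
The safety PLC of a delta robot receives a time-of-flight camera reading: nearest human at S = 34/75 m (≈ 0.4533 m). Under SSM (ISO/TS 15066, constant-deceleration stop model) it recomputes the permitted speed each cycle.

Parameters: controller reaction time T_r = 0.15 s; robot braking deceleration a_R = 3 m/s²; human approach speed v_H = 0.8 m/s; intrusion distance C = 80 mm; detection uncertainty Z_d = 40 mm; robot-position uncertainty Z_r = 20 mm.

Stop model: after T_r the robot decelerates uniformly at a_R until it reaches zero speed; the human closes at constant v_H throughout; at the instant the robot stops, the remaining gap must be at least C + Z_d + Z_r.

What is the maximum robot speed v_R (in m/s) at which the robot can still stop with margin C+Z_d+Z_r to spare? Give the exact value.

v_R_max = 2/5 m/s = 0.4000 m/s

collect terms ⇒ (1/6)·v_R² + (5/12)·v_R + (-29/150) = 0
  disc = (5/12)² − 4·(1/6)·(-29/150) = 121/400 ; √disc = 11/20
  v_R = (−(5/12) + 11/20) / (2·(1/6)) = 2/5 m/s
check:
stop time T_s = (2/5)/3 = 0.1333 s
robot in T_r: 0.4000·0.1500 = 0.0600 m
braking distance = 0.4000²/(2·3.0000) = 0.0267 m
person approaches 0.8000·(0.1500+0.1333) = 0.2267 m
residual clearance needed = 0.0800+0.0400+0.0200 = 0.1400 m
sum ≈ 0.0600+0.0267+0.2267+0.1400 ≈ 0.4533 m = S ✓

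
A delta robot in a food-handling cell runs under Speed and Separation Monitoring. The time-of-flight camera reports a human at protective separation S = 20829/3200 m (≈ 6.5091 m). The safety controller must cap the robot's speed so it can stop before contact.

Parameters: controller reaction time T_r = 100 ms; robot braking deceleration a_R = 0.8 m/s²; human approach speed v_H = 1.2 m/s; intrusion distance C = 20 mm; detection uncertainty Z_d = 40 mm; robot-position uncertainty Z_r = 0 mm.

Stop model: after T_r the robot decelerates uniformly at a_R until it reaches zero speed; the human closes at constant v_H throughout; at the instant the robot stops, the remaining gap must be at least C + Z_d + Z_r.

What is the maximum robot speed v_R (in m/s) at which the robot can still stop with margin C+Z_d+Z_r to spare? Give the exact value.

quadratic (5/8)·v² + (8/5)·v + (-20253/3200) = 0
  disc = (8/5)² − 4·(5/8)·(-20253/3200) = 117649/6400 ; √disc = 343/80
  v_R = (−(8/5) + 343/80) / (2·(5/8)) = 43/20 m/s
check:
braking lasts T_s = (43/20)/(4/5) = 2.6875 s
reaction-phase robot travel = 2.1500·0.1000 = 0.2150 m
robot covers 2.1500·2.6875 − ½·0.8000·2.6875² = 2.8891 m while stopping
person approaches 1.2000·(0.1000+2.6875) = 3.3450 m
residual clearance needed = 0.0200+0.0400+0.0000 = 0.0600 m
sum ≈ 0.2150+2.8891+3.3450+0.0600 ≈ 6.5091 m = S ✓

v_R_max = 43/20 m/s = 2.1500 m/s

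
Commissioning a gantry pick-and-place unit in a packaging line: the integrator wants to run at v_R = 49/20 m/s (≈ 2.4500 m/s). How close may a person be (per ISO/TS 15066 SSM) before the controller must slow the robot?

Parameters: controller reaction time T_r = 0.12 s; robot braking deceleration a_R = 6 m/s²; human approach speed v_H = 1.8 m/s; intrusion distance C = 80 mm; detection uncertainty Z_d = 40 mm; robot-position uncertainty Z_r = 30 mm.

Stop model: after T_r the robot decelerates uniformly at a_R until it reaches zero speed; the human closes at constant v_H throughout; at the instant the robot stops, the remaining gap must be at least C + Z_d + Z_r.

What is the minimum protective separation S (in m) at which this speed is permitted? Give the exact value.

T_s = v_R/a_R = (49/20)/6 = 0.4083 s
reaction-phase robot travel = 2.4500·0.1200 = 0.2940 m
robot covers 2.4500·0.4083 − ½·6.0000·0.4083² = 0.5002 m while stopping
human closes 1.8000·0.5283 = 0.9510 m
C+Z_d+Z_r = 0.0800+0.0400+0.0300 = 0.1500 m
S_min ≈ 0.2940+0.5002+0.9510+0.1500  ⇒  S_min = 9097/4800 m

S_min = 9097/4800 m = 1.8952 m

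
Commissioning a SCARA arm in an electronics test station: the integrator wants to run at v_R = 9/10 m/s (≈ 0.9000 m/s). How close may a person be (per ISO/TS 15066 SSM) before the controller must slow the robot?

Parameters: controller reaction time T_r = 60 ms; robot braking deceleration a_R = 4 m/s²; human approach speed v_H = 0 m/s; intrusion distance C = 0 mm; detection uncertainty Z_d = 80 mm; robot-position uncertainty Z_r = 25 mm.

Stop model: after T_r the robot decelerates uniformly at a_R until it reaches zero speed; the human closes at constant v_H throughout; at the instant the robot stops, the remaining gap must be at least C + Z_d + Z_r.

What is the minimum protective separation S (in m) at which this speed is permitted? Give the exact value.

T_s = v_R/a_R = (9/10)/4 = 0.2250 s
robot covers v_R·T_r = 0.9000·0.0600 = 0.0540 m before braking
braking distance = 0.9000²/(2·4.0000) = 0.1013 m
person approaches 0.0000·(0.0600+0.2250) = 0.0000 m
residual clearance needed = 0.0000+0.0800+0.0250 = 0.1050 m
S_min ≈ 0.0540+0.1013+0.0000+0.1050  ⇒  S_min = 1041/4000 m

S_min = 1041/4000 m = 0.2602 m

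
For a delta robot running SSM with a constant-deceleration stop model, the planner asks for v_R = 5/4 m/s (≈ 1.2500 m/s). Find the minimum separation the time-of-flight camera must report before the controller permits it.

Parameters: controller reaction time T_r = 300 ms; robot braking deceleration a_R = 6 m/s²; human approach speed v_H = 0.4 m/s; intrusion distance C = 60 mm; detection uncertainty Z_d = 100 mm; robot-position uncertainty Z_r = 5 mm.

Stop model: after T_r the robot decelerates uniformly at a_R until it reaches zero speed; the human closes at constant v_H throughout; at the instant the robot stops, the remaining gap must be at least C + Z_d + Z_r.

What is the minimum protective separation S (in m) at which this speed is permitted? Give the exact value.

S_min = 4193/4800 m = 0.8735 m

stop time T_s = (5/4)/6 = 0.2083 s
robot in T_r: 1.2500·0.3000 = 0.3750 m
braking distance = 1.2500²/(2·6.0000) = 0.1302 m
human over T_r+T_s: 0.4000·(0.3000+0.2083) = 0.2033 m
margins: 0.0600+0.1000+0.0050 = 0.1650 m
S_min ≈ 0.3750+0.1302+0.2033+0.1650  ⇒  S_min = 4193/4800 m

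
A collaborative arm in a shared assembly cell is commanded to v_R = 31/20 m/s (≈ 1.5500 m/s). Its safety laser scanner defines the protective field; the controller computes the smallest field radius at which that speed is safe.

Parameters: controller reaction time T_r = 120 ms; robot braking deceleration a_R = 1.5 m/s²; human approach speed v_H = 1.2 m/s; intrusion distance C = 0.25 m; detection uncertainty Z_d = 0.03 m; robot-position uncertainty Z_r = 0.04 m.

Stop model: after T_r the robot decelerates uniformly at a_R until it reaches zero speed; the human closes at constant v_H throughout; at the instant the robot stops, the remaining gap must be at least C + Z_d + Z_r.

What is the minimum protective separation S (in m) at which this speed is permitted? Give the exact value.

braking lasts T_s = (31/20)/(3/2) = 1.0333 s
robot covers v_R·T_r = 1.5500·0.1200 = 0.1860 m before braking
braking distance = 1.5500²/(2·1.5000) = 0.8008 m
person approaches 1.2000·(0.1200+1.0333) = 1.3840 m
margins: 0.2500+0.0300+0.0400 = 0.3200 m
S_min ≈ 0.1860+0.8008+1.3840+0.3200  ⇒  S_min = 3229/1200 m

S_min = 3229/1200 m = 2.6908 m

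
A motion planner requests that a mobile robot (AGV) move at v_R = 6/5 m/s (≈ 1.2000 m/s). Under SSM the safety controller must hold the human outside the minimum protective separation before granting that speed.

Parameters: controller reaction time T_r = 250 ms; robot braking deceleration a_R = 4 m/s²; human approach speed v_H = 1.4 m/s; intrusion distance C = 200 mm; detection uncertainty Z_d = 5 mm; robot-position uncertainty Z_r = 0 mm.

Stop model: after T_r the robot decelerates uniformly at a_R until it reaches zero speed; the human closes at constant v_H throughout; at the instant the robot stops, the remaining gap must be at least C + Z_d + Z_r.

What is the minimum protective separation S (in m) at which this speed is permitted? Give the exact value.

braking lasts T_s = (6/5)/4 = 0.3000 s
reaction-phase robot travel = 1.2000·0.2500 = 0.3000 m
braking distance = 1.2000²/(2·4.0000) = 0.1800 m
human over T_r+T_s: 1.4000·(0.2500+0.3000) = 0.7700 m
C+Z_d+Z_r = 0.2000+0.0050+0.0000 = 0.2050 m
S_min ≈ 0.3000+0.1800+0.7700+0.2050  ⇒  S_min = 291/200 m

S_min = 291/200 m = 1.4550 m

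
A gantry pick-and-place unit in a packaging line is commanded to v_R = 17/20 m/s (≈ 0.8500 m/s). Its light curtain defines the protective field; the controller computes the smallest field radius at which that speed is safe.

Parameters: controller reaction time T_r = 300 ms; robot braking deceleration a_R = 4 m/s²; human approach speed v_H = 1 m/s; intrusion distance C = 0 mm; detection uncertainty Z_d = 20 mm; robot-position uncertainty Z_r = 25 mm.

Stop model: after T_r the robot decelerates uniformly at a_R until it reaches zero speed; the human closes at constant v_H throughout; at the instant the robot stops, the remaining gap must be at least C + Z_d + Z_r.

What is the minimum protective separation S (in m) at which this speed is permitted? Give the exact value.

S_min = 2889/3200 m = 0.9028 m

T_s = v_R/a_R = (17/20)/4 = 0.2125 s
robot covers v_R·T_r = 0.8500·0.3000 = 0.2550 m before braking
braking distance = 0.8500²/(2·4.0000) = 0.0903 m
person approaches 1.0000·(0.3000+0.2125) = 0.5125 m
residual clearance needed = 0.0000+0.0200+0.0250 = 0.0450 m
S_min ≈ 0.2550+0.0903+0.5125+0.0450  ⇒  S_min = 2889/3200 m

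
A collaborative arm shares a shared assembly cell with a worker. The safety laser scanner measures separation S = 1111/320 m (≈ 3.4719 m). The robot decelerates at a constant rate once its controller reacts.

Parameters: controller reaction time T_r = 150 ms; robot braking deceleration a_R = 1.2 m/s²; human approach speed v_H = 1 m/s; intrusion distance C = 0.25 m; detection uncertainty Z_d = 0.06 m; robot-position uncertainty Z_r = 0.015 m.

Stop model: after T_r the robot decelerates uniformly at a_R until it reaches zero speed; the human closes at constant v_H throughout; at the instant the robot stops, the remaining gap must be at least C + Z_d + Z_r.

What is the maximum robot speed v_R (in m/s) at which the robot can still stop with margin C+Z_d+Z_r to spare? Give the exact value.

v_R_max = 7/4 m/s = 1.7500 m/s

collect terms ⇒ (5/12)·v_R² + (59/60)·v_R + (-959/320) = 0
  disc = (59/60)² − 4·(5/12)·(-959/320) = 85849/14400 ; √disc = 293/120
  v_R = (−(59/60) + 293/120) / (2·(5/12)) = 7/4 m/s
check:
stop time T_s = (7/4)/(6/5) = 1.4583 s
robot covers v_R·T_r = 1.7500·0.1500 = 0.2625 m before braking
braking distance = 1.7500²/(2·1.2000) = 1.2760 m
person approaches 1.0000·(0.1500+1.4583) = 1.6083 m
residual clearance needed = 0.2500+0.0600+0.0150 = 0.3250 m
sum ≈ 0.2625+1.2760+1.6083+0.3250 ≈ 3.4719 m = S ✓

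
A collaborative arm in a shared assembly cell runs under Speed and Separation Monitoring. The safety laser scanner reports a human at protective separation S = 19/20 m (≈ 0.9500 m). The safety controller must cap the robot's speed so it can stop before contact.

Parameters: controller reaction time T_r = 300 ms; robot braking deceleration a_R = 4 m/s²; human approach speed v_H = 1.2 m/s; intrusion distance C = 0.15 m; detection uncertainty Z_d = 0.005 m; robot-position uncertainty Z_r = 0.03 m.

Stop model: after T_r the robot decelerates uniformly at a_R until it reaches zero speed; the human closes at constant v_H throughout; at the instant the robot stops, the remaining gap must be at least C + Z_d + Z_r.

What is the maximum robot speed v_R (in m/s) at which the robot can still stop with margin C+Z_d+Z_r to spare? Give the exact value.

v_R_max = 3/5 m/s = 0.6000 m/s

at the boundary: (1/8)·v² + (3/5)·v + (-81/200) = 0
  disc = (3/5)² − 4·(1/8)·(-81/200) = 9/16 ; √disc = 3/4
  v_R = (−(3/5) + 3/4) / (2·(1/8)) = 3/5 m/s
check:
braking lasts T_s = (3/5)/4 = 0.1500 s
robot in T_r: 0.6000·0.3000 = 0.1800 m
braking distance = 0.6000²/(2·4.0000) = 0.0450 m
human over T_r+T_s: 1.2000·(0.3000+0.1500) = 0.5400 m
C+Z_d+Z_r = 0.1500+0.0050+0.0300 = 0.1850 m
sum ≈ 0.1800+0.0450+0.5400+0.1850 ≈ 0.9500 m = S ✓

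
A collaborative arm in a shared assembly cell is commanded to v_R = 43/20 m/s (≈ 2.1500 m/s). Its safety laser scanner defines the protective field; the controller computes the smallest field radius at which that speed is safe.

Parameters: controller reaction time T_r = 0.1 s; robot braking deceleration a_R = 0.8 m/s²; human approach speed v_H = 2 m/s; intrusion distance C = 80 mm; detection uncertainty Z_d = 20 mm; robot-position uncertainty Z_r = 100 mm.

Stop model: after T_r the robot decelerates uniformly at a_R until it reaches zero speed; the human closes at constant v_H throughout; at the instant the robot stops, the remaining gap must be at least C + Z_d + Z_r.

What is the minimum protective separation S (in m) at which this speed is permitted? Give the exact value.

S_min = 28413/3200 m = 8.8791 m

stop time T_s = (43/20)/(4/5) = 2.6875 s
reaction-phase robot travel = 2.1500·0.1000 = 0.2150 m
robot covers 2.1500·2.6875 − ½·0.8000·2.6875² = 2.8891 m while stopping
human over T_r+T_s: 2.0000·(0.1000+2.6875) = 5.5750 m
C+Z_d+Z_r = 0.0800+0.0200+0.1000 = 0.2000 m
S_min ≈ 0.2150+2.8891+5.5750+0.2000  ⇒  S_min = 28413/3200 m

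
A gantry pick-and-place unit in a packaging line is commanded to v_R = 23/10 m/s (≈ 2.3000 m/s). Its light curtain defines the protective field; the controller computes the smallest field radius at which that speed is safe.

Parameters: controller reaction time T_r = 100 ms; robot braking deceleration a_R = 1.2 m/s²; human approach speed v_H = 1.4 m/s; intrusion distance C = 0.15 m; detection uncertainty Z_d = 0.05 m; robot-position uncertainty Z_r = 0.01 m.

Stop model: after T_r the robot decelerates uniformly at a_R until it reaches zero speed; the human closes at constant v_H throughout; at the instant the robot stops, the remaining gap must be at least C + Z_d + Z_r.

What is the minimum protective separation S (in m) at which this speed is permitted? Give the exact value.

S_min = 2187/400 m = 5.4675 m

T_s = v_R/a_R = (23/10)/(6/5) = 1.9167 s
robot covers v_R·T_r = 2.3000·0.1000 = 0.2300 m before braking
robot covers 2.3000·1.9167 − ½·1.2000·1.9167² = 2.2042 m while stopping
human over T_r+T_s: 1.4000·(0.1000+1.9167) = 2.8233 m
margins: 0.1500+0.0500+0.0100 = 0.2100 m
S_min ≈ 0.2300+2.2042+2.8233+0.2100  ⇒  S_min = 2187/400 m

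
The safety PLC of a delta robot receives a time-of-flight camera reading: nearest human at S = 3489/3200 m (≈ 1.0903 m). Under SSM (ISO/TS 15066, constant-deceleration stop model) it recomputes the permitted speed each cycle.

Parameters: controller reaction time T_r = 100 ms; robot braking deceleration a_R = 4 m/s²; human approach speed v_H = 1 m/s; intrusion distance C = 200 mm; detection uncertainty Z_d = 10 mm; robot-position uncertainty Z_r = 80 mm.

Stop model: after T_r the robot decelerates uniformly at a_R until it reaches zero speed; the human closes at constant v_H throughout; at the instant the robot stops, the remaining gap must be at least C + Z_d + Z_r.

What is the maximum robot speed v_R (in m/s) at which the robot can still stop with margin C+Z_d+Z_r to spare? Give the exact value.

v_R_max = 27/20 m/s = 1.3500 m/s

at the boundary: (1/8)·v² + (7/20)·v + (-2241/3200) = 0
  disc = (7/20)² − 4·(1/8)·(-2241/3200) = 121/256 ; √disc = 11/16
  v_R = (−(7/20) + 11/16) / (2·(1/8)) = 27/20 m/s
check:
stop time T_s = (27/20)/4 = 0.3375 s
robot in T_r: 1.3500·0.1000 = 0.1350 m
robot covers 1.3500·0.3375 − ½·4.0000·0.3375² = 0.2278 m while stopping
human closes 1.0000·0.4375 = 0.4375 m
margins: 0.2000+0.0100+0.0800 = 0.2900 m
sum ≈ 0.1350+0.2278+0.4375+0.2900 ≈ 1.0903 m = S ✓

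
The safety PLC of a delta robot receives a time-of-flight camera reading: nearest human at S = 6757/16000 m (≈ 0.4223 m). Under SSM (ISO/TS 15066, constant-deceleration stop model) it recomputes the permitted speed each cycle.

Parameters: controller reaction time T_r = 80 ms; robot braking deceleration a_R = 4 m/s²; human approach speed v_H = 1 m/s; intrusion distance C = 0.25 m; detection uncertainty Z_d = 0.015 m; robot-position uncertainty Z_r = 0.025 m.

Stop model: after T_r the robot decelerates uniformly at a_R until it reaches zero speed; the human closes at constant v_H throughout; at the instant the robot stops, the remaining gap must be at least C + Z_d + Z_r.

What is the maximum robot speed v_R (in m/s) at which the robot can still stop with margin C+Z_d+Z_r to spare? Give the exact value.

at the boundary: (1/8)·v² + (33/100)·v + (-837/16000) = 0
  disc = (33/100)² − 4·(1/8)·(-837/16000) = 21609/160000 ; √disc = 147/400
  v_R = (−(33/100) + 147/400) / (2·(1/8)) = 3/20 m/s
check:
T_s = v_R/a_R = (3/20)/4 = 0.0375 s
robot in T_r: 0.1500·0.0800 = 0.0120 m
robot covers 0.1500·0.0375 − ½·4.0000·0.0375² = 0.0028 m while stopping
human closes 1.0000·0.1175 = 0.1175 m
C+Z_d+Z_r = 0.2500+0.0150+0.0250 = 0.2900 m
sum ≈ 0.0120+0.0028+0.1175+0.2900 ≈ 0.4223 m = S ✓

v_R_max = 3/20 m/s = 0.1500 m/s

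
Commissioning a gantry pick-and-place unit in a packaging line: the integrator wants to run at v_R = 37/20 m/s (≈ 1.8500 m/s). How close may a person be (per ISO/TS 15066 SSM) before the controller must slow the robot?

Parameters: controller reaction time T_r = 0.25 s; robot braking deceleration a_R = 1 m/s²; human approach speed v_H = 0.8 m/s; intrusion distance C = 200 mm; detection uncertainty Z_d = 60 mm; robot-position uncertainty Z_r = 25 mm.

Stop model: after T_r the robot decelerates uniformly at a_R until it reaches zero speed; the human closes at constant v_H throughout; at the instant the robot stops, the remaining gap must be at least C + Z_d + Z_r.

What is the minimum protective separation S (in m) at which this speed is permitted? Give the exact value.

stop time T_s = (37/20)/1 = 1.8500 s
robot in T_r: 1.8500·0.2500 = 0.4625 m
robot covers 1.8500·1.8500 − ½·1.0000·1.8500² = 1.7112 m while stopping
human closes 0.8000·2.1000 = 1.6800 m
margins: 0.2000+0.0600+0.0250 = 0.2850 m
S_min ≈ 0.4625+1.7112+1.6800+0.2850  ⇒  S_min = 3311/800 m

S_min = 3311/800 m = 4.1387 m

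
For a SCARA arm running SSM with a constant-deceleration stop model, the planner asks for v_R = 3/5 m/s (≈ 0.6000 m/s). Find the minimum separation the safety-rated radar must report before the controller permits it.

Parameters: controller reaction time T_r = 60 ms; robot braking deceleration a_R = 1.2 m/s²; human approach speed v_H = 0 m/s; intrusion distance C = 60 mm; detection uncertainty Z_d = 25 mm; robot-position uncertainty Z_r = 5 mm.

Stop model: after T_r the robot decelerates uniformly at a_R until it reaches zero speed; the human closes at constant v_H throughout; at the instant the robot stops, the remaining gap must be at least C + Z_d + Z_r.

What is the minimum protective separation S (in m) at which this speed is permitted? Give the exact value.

stop time T_s = (3/5)/(6/5) = 0.5000 s
robot in T_r: 0.6000·0.0600 = 0.0360 m
robot under decel: 0.6000²/(2·1.2000) = 0.1500 m
human over T_r+T_s: 0.0000·(0.0600+0.5000) = 0.0000 m
margins: 0.0600+0.0250+0.0050 = 0.0900 m
S_min ≈ 0.0360+0.1500+0.0000+0.0900  ⇒  S_min = 69/250 m

S_min = 69/250 m = 0.2760 m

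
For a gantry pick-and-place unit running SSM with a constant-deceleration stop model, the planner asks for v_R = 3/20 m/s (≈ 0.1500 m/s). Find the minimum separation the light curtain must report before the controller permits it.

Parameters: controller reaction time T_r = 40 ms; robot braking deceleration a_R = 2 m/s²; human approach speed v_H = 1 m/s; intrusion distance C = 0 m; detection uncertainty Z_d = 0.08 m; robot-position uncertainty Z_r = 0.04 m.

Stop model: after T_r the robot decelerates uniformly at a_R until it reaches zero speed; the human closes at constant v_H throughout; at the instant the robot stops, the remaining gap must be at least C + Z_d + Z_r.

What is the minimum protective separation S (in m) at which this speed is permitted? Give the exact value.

stop time T_s = (3/20)/2 = 0.0750 s
robot in T_r: 0.1500·0.0400 = 0.0060 m
robot under decel: 0.1500²/(2·2.0000) = 0.0056 m
human closes 1.0000·0.1150 = 0.1150 m
C+Z_d+Z_r = 0.0000+0.0800+0.0400 = 0.1200 m
S_min ≈ 0.0060+0.0056+0.1150+0.1200  ⇒  S_min = 1973/8000 m

S_min = 1973/8000 m = 0.2466 m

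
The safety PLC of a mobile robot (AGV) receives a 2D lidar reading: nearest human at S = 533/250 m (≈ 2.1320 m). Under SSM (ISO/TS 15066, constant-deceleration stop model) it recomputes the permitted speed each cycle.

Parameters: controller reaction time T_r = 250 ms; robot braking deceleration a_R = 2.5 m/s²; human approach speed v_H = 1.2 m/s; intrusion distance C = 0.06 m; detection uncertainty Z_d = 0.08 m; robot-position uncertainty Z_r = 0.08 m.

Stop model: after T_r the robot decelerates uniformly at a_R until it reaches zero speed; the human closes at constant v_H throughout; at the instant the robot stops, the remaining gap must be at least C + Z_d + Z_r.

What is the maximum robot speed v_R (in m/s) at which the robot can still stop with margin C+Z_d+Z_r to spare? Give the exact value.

quadratic (1/5)·v² + (73/100)·v + (-403/250) = 0
  disc = (73/100)² − 4·(1/5)·(-403/250) = 729/400 ; √disc = 27/20
  v_R = (−(73/100) + 27/20) / (2·(1/5)) = 31/20 m/s
check:
braking lasts T_s = (31/20)/(5/2) = 0.6200 s
robot covers v_R·T_r = 1.5500·0.2500 = 0.3875 m before braking
robot under decel: 1.5500²/(2·2.5000) = 0.4805 m
person approaches 1.2000·(0.2500+0.6200) = 1.0440 m
residual clearance needed = 0.0600+0.0800+0.0800 = 0.2200 m
sum ≈ 0.3875+0.4805+1.0440+0.2200 ≈ 2.1320 m = S ✓

v_R_max = 31/20 m/s = 1.5500 m/s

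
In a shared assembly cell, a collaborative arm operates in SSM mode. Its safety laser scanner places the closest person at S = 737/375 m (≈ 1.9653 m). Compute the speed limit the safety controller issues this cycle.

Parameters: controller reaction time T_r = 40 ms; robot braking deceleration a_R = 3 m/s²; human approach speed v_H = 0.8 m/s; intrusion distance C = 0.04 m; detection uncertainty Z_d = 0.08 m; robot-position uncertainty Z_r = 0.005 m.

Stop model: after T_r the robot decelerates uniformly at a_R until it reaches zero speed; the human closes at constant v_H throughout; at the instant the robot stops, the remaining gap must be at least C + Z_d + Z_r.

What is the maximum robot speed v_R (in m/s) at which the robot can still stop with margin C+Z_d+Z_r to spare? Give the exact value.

quadratic (1/6)·v² + (23/75)·v + (-217/120) = 0
  disc = (23/75)² − 4·(1/6)·(-217/120) = 3249/2500 ; √disc = 57/50
  v_R = (−(23/75) + 57/50) / (2·(1/6)) = 5/2 m/s
check:
braking lasts T_s = (5/2)/3 = 0.8333 s
robot covers v_R·T_r = 2.5000·0.0400 = 0.1000 m before braking
braking distance = 2.5000²/(2·3.0000) = 1.0417 m
human over T_r+T_s: 0.8000·(0.0400+0.8333) = 0.6987 m
C+Z_d+Z_r = 0.0400+0.0800+0.0050 = 0.1250 m
sum ≈ 0.1000+1.0417+0.6987+0.1250 ≈ 1.9653 m = S ✓

v_R_max = 5/2 m/s = 2.5000 m/s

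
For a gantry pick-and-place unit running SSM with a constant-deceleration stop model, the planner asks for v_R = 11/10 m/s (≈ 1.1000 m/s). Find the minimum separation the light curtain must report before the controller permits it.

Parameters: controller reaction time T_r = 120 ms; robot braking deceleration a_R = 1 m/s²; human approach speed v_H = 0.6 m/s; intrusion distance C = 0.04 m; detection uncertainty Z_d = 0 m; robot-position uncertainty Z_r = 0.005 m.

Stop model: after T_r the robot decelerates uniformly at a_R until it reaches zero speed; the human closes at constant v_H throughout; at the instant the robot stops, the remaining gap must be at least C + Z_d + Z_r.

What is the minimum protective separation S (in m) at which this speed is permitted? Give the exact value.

S_min = 757/500 m = 1.5140 m

stop time T_s = (11/10)/1 = 1.1000 s
robot covers v_R·T_r = 1.1000·0.1200 = 0.1320 m before braking
braking distance = 1.1000²/(2·1.0000) = 0.6050 m
human closes 0.6000·1.2200 = 0.7320 m
C+Z_d+Z_r = 0.0400+0.0000+0.0050 = 0.0450 m
S_min ≈ 0.1320+0.6050+0.7320+0.0450  ⇒  S_min = 757/500 m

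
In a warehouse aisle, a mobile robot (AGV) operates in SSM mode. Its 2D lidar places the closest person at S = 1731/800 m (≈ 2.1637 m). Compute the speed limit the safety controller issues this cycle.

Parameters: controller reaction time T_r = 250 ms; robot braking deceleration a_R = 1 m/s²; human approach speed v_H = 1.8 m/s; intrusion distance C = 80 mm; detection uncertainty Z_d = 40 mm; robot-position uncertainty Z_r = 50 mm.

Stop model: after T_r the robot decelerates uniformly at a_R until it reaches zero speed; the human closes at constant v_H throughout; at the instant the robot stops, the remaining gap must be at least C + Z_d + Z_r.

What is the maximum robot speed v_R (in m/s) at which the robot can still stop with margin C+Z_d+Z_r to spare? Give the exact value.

v_R_max = 13/20 m/s = 0.6500 m/s

quadratic (1/2)·v² + (41/20)·v + (-247/160) = 0
  disc = (41/20)² − 4·(1/2)·(-247/160) = 729/100 ; √disc = 27/10
  v_R = (−(41/20) + 27/10) / (2·(1/2)) = 13/20 m/s
check:
stop time T_s = (13/20)/1 = 0.6500 s
robot in T_r: 0.6500·0.2500 = 0.1625 m
robot under decel: 0.6500²/(2·1.0000) = 0.2112 m
person approaches 1.8000·(0.2500+0.6500) = 1.6200 m
C+Z_d+Z_r = 0.0800+0.0400+0.0500 = 0.1700 m
sum ≈ 0.1625+0.2112+1.6200+0.1700 ≈ 2.1637 m = S ✓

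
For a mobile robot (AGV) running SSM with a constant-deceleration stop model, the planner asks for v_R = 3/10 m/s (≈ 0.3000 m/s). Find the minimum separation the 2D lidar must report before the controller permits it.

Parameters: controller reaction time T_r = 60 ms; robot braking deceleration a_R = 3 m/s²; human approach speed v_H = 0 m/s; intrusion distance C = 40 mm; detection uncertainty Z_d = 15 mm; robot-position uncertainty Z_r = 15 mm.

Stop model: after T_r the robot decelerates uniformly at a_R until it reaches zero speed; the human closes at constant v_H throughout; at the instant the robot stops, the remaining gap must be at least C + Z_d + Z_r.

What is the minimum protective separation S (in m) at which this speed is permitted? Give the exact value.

T_s = v_R/a_R = (3/10)/3 = 0.1000 s
robot in T_r: 0.3000·0.0600 = 0.0180 m
robot under decel: 0.3000²/(2·3.0000) = 0.0150 m
human closes 0.0000·0.1600 = 0.0000 m
C+Z_d+Z_r = 0.0400+0.0150+0.0150 = 0.0700 m
S_min ≈ 0.0180+0.0150+0.0000+0.0700  ⇒  S_min = 103/1000 m

S_min = 103/1000 m = 0.1030 m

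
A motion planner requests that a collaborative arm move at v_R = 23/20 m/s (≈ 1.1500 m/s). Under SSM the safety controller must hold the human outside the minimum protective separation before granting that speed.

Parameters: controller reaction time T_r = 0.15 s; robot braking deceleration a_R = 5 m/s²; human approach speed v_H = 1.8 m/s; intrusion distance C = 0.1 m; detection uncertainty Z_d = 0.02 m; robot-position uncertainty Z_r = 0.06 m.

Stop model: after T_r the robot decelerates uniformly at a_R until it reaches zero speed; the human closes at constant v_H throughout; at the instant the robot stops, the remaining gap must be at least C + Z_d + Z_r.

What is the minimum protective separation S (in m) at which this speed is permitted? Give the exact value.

S_min = 187/160 m = 1.1687 m

braking lasts T_s = (23/20)/5 = 0.2300 s
robot in T_r: 1.1500·0.1500 = 0.1725 m
braking distance = 1.1500²/(2·5.0000) = 0.1323 m
person approaches 1.8000·(0.1500+0.2300) = 0.6840 m
margins: 0.1000+0.0200+0.0600 = 0.1800 m
S_min ≈ 0.1725+0.1323+0.6840+0.1800  ⇒  S_min = 187/160 m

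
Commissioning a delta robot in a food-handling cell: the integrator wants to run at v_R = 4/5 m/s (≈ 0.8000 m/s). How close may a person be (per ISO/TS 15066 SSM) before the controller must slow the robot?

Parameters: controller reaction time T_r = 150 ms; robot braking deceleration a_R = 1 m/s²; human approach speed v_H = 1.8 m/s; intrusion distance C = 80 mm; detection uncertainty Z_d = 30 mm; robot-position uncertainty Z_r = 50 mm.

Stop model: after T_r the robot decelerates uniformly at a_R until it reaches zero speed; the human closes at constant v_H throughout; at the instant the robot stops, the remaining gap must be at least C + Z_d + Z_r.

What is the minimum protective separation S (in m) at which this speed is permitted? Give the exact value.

S_min = 231/100 m = 2.3100 m

T_s = v_R/a_R = (4/5)/1 = 0.8000 s
reaction-phase robot travel = 0.8000·0.1500 = 0.1200 m
braking distance = 0.8000²/(2·1.0000) = 0.3200 m
person approaches 1.8000·(0.1500+0.8000) = 1.7100 m
residual clearance needed = 0.0800+0.0300+0.0500 = 0.1600 m
S_min ≈ 0.1200+0.3200+1.7100+0.1600  ⇒  S_min = 231/100 m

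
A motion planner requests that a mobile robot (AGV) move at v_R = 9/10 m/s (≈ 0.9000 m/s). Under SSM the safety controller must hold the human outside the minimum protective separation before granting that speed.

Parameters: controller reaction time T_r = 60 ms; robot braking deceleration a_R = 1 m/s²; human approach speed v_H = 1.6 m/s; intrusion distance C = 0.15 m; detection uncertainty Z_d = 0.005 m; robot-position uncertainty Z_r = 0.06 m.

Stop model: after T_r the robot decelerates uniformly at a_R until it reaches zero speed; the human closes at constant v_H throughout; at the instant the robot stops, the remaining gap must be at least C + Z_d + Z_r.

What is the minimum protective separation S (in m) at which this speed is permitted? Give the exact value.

S_min = 221/100 m = 2.2100 m

stop time T_s = (9/10)/1 = 0.9000 s
robot covers v_R·T_r = 0.9000·0.0600 = 0.0540 m before braking
robot covers 0.9000·0.9000 − ½·1.0000·0.9000² = 0.4050 m while stopping
human over T_r+T_s: 1.6000·(0.0600+0.9000) = 1.5360 m
margins: 0.1500+0.0050+0.0600 = 0.2150 m
S_min ≈ 0.0540+0.4050+1.5360+0.2150  ⇒  S_min = 221/100 m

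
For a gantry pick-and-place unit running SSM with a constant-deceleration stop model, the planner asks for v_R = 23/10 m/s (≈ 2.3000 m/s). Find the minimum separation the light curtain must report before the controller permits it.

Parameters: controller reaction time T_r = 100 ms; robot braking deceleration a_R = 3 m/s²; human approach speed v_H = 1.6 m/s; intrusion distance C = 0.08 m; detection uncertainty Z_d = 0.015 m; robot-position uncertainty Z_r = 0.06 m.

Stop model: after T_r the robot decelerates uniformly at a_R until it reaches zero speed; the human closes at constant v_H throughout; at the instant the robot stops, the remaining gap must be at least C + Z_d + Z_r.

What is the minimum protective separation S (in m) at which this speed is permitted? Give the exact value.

stop time T_s = (23/10)/3 = 0.7667 s
robot in T_r: 2.3000·0.1000 = 0.2300 m
braking distance = 2.3000²/(2·3.0000) = 0.8817 m
person approaches 1.6000·(0.1000+0.7667) = 1.3867 m
residual clearance needed = 0.0800+0.0150+0.0600 = 0.1550 m
S_min ≈ 0.2300+0.8817+1.3867+0.1550  ⇒  S_min = 199/75 m

S_min = 199/75 m = 2.6533 m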